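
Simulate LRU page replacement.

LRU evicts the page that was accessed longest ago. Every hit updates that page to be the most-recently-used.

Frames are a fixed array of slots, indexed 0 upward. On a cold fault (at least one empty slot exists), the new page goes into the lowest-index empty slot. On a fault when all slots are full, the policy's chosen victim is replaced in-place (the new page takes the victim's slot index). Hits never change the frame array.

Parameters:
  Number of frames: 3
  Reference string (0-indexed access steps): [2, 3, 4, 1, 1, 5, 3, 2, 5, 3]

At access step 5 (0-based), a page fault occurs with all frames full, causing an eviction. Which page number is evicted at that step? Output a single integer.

Step 0: ref 2 -> FAULT, frames=[2,-,-]
Step 1: ref 3 -> FAULT, frames=[2,3,-]
Step 2: ref 4 -> FAULT, frames=[2,3,4]
Step 3: ref 1 -> FAULT, evict 2, frames=[1,3,4]
Step 4: ref 1 -> HIT, frames=[1,3,4]
Step 5: ref 5 -> FAULT, evict 3, frames=[1,5,4]
At step 5: evicted page 3

Answer: 3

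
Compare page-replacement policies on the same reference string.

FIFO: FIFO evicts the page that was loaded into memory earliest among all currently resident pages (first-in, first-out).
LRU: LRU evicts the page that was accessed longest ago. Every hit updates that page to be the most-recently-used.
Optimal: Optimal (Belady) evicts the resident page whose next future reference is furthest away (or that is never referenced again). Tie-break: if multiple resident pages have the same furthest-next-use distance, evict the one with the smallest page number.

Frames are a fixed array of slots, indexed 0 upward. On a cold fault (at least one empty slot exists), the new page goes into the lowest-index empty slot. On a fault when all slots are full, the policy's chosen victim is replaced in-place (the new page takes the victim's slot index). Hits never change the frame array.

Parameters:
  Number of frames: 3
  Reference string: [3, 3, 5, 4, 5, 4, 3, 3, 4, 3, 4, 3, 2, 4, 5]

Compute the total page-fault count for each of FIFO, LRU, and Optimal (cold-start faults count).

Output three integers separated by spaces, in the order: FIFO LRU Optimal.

Answer: 4 5 4

Derivation:
--- FIFO ---
  step 0: ref 3 -> FAULT, frames=[3,-,-] (faults so far: 1)
  step 1: ref 3 -> HIT, frames=[3,-,-] (faults so far: 1)
  step 2: ref 5 -> FAULT, frames=[3,5,-] (faults so far: 2)
  step 3: ref 4 -> FAULT, frames=[3,5,4] (faults so far: 3)
  step 4: ref 5 -> HIT, frames=[3,5,4] (faults so far: 3)
  step 5: ref 4 -> HIT, frames=[3,5,4] (faults so far: 3)
  step 6: ref 3 -> HIT, frames=[3,5,4] (faults so far: 3)
  step 7: ref 3 -> HIT, frames=[3,5,4] (faults so far: 3)
  step 8: ref 4 -> HIT, frames=[3,5,4] (faults so far: 3)
  step 9: ref 3 -> HIT, frames=[3,5,4] (faults so far: 3)
  step 10: ref 4 -> HIT, frames=[3,5,4] (faults so far: 3)
  step 11: ref 3 -> HIT, frames=[3,5,4] (faults so far: 3)
  step 12: ref 2 -> FAULT, evict 3, frames=[2,5,4] (faults so far: 4)
  step 13: ref 4 -> HIT, frames=[2,5,4] (faults so far: 4)
  step 14: ref 5 -> HIT, frames=[2,5,4] (faults so far: 4)
  FIFO total faults: 4
--- LRU ---
  step 0: ref 3 -> FAULT, frames=[3,-,-] (faults so far: 1)
  step 1: ref 3 -> HIT, frames=[3,-,-] (faults so far: 1)
  step 2: ref 5 -> FAULT, frames=[3,5,-] (faults so far: 2)
  step 3: ref 4 -> FAULT, frames=[3,5,4] (faults so far: 3)
  step 4: ref 5 -> HIT, frames=[3,5,4] (faults so far: 3)
  step 5: ref 4 -> HIT, frames=[3,5,4] (faults so far: 3)
  step 6: ref 3 -> HIT, frames=[3,5,4] (faults so far: 3)
  step 7: ref 3 -> HIT, frames=[3,5,4] (faults so far: 3)
  step 8: ref 4 -> HIT, frames=[3,5,4] (faults so far: 3)
  step 9: ref 3 -> HIT, frames=[3,5,4] (faults so far: 3)
  step 10: ref 4 -> HIT, frames=[3,5,4] (faults so far: 3)
  step 11: ref 3 -> HIT, frames=[3,5,4] (faults so far: 3)
  step 12: ref 2 -> FAULT, evict 5, frames=[3,2,4] (faults so far: 4)
  step 13: ref 4 -> HIT, frames=[3,2,4] (faults so far: 4)
  step 14: ref 5 -> FAULT, evict 3, frames=[5,2,4] (faults so far: 5)
  LRU total faults: 5
--- Optimal ---
  step 0: ref 3 -> FAULT, frames=[3,-,-] (faults so far: 1)
  step 1: ref 3 -> HIT, frames=[3,-,-] (faults so far: 1)
  step 2: ref 5 -> FAULT, frames=[3,5,-] (faults so far: 2)
  step 3: ref 4 -> FAULT, frames=[3,5,4] (faults so far: 3)
  step 4: ref 5 -> HIT, frames=[3,5,4] (faults so far: 3)
  step 5: ref 4 -> HIT, frames=[3,5,4] (faults so far: 3)
  step 6: ref 3 -> HIT, frames=[3,5,4] (faults so far: 3)
  step 7: ref 3 -> HIT, frames=[3,5,4] (faults so far: 3)
  step 8: ref 4 -> HIT, frames=[3,5,4] (faults so far: 3)
  step 9: ref 3 -> HIT, frames=[3,5,4] (faults so far: 3)
  step 10: ref 4 -> HIT, frames=[3,5,4] (faults so far: 3)
  step 11: ref 3 -> HIT, frames=[3,5,4] (faults so far: 3)
  step 12: ref 2 -> FAULT, evict 3, frames=[2,5,4] (faults so far: 4)
  step 13: ref 4 -> HIT, frames=[2,5,4] (faults so far: 4)
  step 14: ref 5 -> HIT, frames=[2,5,4] (faults so far: 4)
  Optimal total faults: 4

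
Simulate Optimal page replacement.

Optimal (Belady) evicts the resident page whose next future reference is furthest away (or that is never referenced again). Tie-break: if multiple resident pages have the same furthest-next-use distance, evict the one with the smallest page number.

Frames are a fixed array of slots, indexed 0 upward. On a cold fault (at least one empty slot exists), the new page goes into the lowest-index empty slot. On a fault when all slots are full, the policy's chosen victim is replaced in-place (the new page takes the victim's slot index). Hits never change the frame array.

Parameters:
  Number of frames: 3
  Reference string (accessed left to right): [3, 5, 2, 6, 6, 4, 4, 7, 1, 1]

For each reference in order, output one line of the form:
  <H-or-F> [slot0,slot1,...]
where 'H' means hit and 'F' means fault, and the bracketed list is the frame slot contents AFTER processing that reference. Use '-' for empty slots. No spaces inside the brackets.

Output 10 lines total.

F [3,-,-]
F [3,5,-]
F [3,5,2]
F [3,5,6]
H [3,5,6]
F [4,5,6]
H [4,5,6]
F [7,5,6]
F [7,1,6]
H [7,1,6]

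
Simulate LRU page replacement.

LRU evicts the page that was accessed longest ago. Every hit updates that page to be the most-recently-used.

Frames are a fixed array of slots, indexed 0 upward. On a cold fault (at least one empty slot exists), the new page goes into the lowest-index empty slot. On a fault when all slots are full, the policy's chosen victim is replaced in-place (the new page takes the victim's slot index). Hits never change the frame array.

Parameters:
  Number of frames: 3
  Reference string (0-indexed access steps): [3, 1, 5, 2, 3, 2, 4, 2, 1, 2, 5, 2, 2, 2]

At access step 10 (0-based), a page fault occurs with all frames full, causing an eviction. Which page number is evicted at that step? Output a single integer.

Step 0: ref 3 -> FAULT, frames=[3,-,-]
Step 1: ref 1 -> FAULT, frames=[3,1,-]
Step 2: ref 5 -> FAULT, frames=[3,1,5]
Step 3: ref 2 -> FAULT, evict 3, frames=[2,1,5]
Step 4: ref 3 -> FAULT, evict 1, frames=[2,3,5]
Step 5: ref 2 -> HIT, frames=[2,3,5]
Step 6: ref 4 -> FAULT, evict 5, frames=[2,3,4]
Step 7: ref 2 -> HIT, frames=[2,3,4]
Step 8: ref 1 -> FAULT, evict 3, frames=[2,1,4]
Step 9: ref 2 -> HIT, frames=[2,1,4]
Step 10: ref 5 -> FAULT, evict 4, frames=[2,1,5]
At step 10: evicted page 4

Answer: 4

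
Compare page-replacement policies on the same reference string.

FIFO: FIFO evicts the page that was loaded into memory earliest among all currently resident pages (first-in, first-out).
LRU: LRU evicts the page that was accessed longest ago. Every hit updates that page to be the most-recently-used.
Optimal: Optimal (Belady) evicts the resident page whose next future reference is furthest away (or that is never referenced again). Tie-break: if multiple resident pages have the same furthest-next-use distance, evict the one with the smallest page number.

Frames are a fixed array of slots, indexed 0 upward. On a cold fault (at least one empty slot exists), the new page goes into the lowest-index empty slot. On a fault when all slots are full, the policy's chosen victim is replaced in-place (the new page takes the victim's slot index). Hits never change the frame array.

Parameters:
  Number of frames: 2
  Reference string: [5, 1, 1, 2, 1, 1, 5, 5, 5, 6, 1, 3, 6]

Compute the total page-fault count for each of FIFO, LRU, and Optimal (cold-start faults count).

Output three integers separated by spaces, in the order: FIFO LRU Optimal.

Answer: 8 8 6

Derivation:
--- FIFO ---
  step 0: ref 5 -> FAULT, frames=[5,-] (faults so far: 1)
  step 1: ref 1 -> FAULT, frames=[5,1] (faults so far: 2)
  step 2: ref 1 -> HIT, frames=[5,1] (faults so far: 2)
  step 3: ref 2 -> FAULT, evict 5, frames=[2,1] (faults so far: 3)
  step 4: ref 1 -> HIT, frames=[2,1] (faults so far: 3)
  step 5: ref 1 -> HIT, frames=[2,1] (faults so far: 3)
  step 6: ref 5 -> FAULT, evict 1, frames=[2,5] (faults so far: 4)
  step 7: ref 5 -> HIT, frames=[2,5] (faults so far: 4)
  step 8: ref 5 -> HIT, frames=[2,5] (faults so far: 4)
  step 9: ref 6 -> FAULT, evict 2, frames=[6,5] (faults so far: 5)
  step 10: ref 1 -> FAULT, evict 5, frames=[6,1] (faults so far: 6)
  step 11: ref 3 -> FAULT, evict 6, frames=[3,1] (faults so far: 7)
  step 12: ref 6 -> FAULT, evict 1, frames=[3,6] (faults so far: 8)
  FIFO total faults: 8
--- LRU ---
  step 0: ref 5 -> FAULT, frames=[5,-] (faults so far: 1)
  step 1: ref 1 -> FAULT, frames=[5,1] (faults so far: 2)
  step 2: ref 1 -> HIT, frames=[5,1] (faults so far: 2)
  step 3: ref 2 -> FAULT, evict 5, frames=[2,1] (faults so far: 3)
  step 4: ref 1 -> HIT, frames=[2,1] (faults so far: 3)
  step 5: ref 1 -> HIT, frames=[2,1] (faults so far: 3)
  step 6: ref 5 -> FAULT, evict 2, frames=[5,1] (faults so far: 4)
  step 7: ref 5 -> HIT, frames=[5,1] (faults so far: 4)
  step 8: ref 5 -> HIT, frames=[5,1] (faults so far: 4)
  step 9: ref 6 -> FAULT, evict 1, frames=[5,6] (faults so far: 5)
  step 10: ref 1 -> FAULT, evict 5, frames=[1,6] (faults so far: 6)
  step 11: ref 3 -> FAULT, evict 6, frames=[1,3] (faults so far: 7)
  step 12: ref 6 -> FAULT, evict 1, frames=[6,3] (faults so far: 8)
  LRU total faults: 8
--- Optimal ---
  step 0: ref 5 -> FAULT, frames=[5,-] (faults so far: 1)
  step 1: ref 1 -> FAULT, frames=[5,1] (faults so far: 2)
  step 2: ref 1 -> HIT, frames=[5,1] (faults so far: 2)
  step 3: ref 2 -> FAULT, evict 5, frames=[2,1] (faults so far: 3)
  step 4: ref 1 -> HIT, frames=[2,1] (faults so far: 3)
  step 5: ref 1 -> HIT, frames=[2,1] (faults so far: 3)
  step 6: ref 5 -> FAULT, evict 2, frames=[5,1] (faults so far: 4)
  step 7: ref 5 -> HIT, frames=[5,1] (faults so far: 4)
  step 8: ref 5 -> HIT, frames=[5,1] (faults so far: 4)
  step 9: ref 6 -> FAULT, evict 5, frames=[6,1] (faults so far: 5)
  step 10: ref 1 -> HIT, frames=[6,1] (faults so far: 5)
  step 11: ref 3 -> FAULT, evict 1, frames=[6,3] (faults so far: 6)
  step 12: ref 6 -> HIT, frames=[6,3] (faults so far: 6)
  Optimal total faults: 6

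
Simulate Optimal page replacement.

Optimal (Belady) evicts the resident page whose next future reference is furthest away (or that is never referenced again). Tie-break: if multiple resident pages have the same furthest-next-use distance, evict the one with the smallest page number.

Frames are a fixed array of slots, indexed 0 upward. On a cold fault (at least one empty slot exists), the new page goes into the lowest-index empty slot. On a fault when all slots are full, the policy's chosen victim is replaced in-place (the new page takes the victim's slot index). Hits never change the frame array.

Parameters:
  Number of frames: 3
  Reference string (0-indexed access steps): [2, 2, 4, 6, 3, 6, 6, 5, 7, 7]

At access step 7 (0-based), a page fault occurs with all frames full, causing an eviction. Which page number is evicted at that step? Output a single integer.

Answer: 3

Derivation:
Step 0: ref 2 -> FAULT, frames=[2,-,-]
Step 1: ref 2 -> HIT, frames=[2,-,-]
Step 2: ref 4 -> FAULT, frames=[2,4,-]
Step 3: ref 6 -> FAULT, frames=[2,4,6]
Step 4: ref 3 -> FAULT, evict 2, frames=[3,4,6]
Step 5: ref 6 -> HIT, frames=[3,4,6]
Step 6: ref 6 -> HIT, frames=[3,4,6]
Step 7: ref 5 -> FAULT, evict 3, frames=[5,4,6]
At step 7: evicted page 3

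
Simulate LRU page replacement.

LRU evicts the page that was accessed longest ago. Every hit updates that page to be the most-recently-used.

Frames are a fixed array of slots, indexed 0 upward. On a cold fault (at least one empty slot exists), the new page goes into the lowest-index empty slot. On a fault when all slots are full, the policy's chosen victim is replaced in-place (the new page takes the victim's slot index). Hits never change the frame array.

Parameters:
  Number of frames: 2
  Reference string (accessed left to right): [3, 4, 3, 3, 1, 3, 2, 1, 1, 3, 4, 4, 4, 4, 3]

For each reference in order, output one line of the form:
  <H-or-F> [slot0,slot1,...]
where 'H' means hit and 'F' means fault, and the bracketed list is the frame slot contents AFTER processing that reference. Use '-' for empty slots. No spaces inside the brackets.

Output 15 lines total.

F [3,-]
F [3,4]
H [3,4]
H [3,4]
F [3,1]
H [3,1]
F [3,2]
F [1,2]
H [1,2]
F [1,3]
F [4,3]
H [4,3]
H [4,3]
H [4,3]
H [4,3]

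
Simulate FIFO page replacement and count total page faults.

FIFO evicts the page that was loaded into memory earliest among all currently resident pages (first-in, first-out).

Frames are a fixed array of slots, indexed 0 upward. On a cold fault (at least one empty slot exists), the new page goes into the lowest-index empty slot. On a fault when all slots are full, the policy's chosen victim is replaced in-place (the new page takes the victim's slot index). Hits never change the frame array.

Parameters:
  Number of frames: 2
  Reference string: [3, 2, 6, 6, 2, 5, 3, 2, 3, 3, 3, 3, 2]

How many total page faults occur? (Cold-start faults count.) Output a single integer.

Answer: 6

Derivation:
Step 0: ref 3 → FAULT, frames=[3,-]
Step 1: ref 2 → FAULT, frames=[3,2]
Step 2: ref 6 → FAULT (evict 3), frames=[6,2]
Step 3: ref 6 → HIT, frames=[6,2]
Step 4: ref 2 → HIT, frames=[6,2]
Step 5: ref 5 → FAULT (evict 2), frames=[6,5]
Step 6: ref 3 → FAULT (evict 6), frames=[3,5]
Step 7: ref 2 → FAULT (evict 5), frames=[3,2]
Step 8: ref 3 → HIT, frames=[3,2]
Step 9: ref 3 → HIT, frames=[3,2]
Step 10: ref 3 → HIT, frames=[3,2]
Step 11: ref 3 → HIT, frames=[3,2]
Step 12: ref 2 → HIT, frames=[3,2]
Total faults: 6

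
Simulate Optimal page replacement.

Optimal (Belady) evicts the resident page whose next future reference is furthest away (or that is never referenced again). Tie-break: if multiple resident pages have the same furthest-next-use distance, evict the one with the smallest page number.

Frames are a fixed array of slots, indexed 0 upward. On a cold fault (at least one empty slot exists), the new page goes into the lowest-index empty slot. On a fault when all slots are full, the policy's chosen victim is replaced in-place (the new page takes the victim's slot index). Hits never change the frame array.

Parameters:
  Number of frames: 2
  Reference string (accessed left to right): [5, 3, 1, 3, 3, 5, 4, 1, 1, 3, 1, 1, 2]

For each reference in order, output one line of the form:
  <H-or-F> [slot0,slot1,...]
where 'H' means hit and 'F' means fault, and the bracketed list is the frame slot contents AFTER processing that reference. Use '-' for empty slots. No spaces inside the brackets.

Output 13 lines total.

F [5,-]
F [5,3]
F [1,3]
H [1,3]
H [1,3]
F [1,5]
F [1,4]
H [1,4]
H [1,4]
F [1,3]
H [1,3]
H [1,3]
F [2,3]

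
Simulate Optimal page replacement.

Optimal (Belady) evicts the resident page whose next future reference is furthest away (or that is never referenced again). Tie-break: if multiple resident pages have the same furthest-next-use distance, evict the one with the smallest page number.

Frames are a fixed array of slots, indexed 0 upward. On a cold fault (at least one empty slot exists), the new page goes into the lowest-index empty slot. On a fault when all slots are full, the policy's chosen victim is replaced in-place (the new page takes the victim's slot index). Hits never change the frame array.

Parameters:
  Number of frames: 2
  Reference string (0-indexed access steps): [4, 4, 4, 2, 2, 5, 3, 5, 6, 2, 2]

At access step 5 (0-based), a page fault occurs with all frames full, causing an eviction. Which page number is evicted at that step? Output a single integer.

Answer: 4

Derivation:
Step 0: ref 4 -> FAULT, frames=[4,-]
Step 1: ref 4 -> HIT, frames=[4,-]
Step 2: ref 4 -> HIT, frames=[4,-]
Step 3: ref 2 -> FAULT, frames=[4,2]
Step 4: ref 2 -> HIT, frames=[4,2]
Step 5: ref 5 -> FAULT, evict 4, frames=[5,2]
At step 5: evicted page 4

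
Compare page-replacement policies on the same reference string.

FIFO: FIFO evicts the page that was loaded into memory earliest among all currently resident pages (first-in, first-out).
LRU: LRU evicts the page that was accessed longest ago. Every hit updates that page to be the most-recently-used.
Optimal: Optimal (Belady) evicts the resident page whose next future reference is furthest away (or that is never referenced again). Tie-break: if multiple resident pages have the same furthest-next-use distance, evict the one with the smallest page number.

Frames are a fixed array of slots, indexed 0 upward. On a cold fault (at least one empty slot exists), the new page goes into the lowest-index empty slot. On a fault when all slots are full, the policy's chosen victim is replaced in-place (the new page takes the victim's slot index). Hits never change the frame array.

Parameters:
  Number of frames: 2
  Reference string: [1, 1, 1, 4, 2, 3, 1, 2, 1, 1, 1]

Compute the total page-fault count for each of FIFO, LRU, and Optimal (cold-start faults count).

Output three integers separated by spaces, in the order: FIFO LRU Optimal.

Answer: 6 6 5

Derivation:
--- FIFO ---
  step 0: ref 1 -> FAULT, frames=[1,-] (faults so far: 1)
  step 1: ref 1 -> HIT, frames=[1,-] (faults so far: 1)
  step 2: ref 1 -> HIT, frames=[1,-] (faults so far: 1)
  step 3: ref 4 -> FAULT, frames=[1,4] (faults so far: 2)
  step 4: ref 2 -> FAULT, evict 1, frames=[2,4] (faults so far: 3)
  step 5: ref 3 -> FAULT, evict 4, frames=[2,3] (faults so far: 4)
  step 6: ref 1 -> FAULT, evict 2, frames=[1,3] (faults so far: 5)
  step 7: ref 2 -> FAULT, evict 3, frames=[1,2] (faults so far: 6)
  step 8: ref 1 -> HIT, frames=[1,2] (faults so far: 6)
  step 9: ref 1 -> HIT, frames=[1,2] (faults so far: 6)
  step 10: ref 1 -> HIT, frames=[1,2] (faults so far: 6)
  FIFO total faults: 6
--- LRU ---
  step 0: ref 1 -> FAULT, frames=[1,-] (faults so far: 1)
  step 1: ref 1 -> HIT, frames=[1,-] (faults so far: 1)
  step 2: ref 1 -> HIT, frames=[1,-] (faults so far: 1)
  step 3: ref 4 -> FAULT, frames=[1,4] (faults so far: 2)
  step 4: ref 2 -> FAULT, evict 1, frames=[2,4] (faults so far: 3)
  step 5: ref 3 -> FAULT, evict 4, frames=[2,3] (faults so far: 4)
  step 6: ref 1 -> FAULT, evict 2, frames=[1,3] (faults so far: 5)
  step 7: ref 2 -> FAULT, evict 3, frames=[1,2] (faults so far: 6)
  step 8: ref 1 -> HIT, frames=[1,2] (faults so far: 6)
  step 9: ref 1 -> HIT, frames=[1,2] (faults so far: 6)
  step 10: ref 1 -> HIT, frames=[1,2] (faults so far: 6)
  LRU total faults: 6
--- Optimal ---
  step 0: ref 1 -> FAULT, frames=[1,-] (faults so far: 1)
  step 1: ref 1 -> HIT, frames=[1,-] (faults so far: 1)
  step 2: ref 1 -> HIT, frames=[1,-] (faults so far: 1)
  step 3: ref 4 -> FAULT, frames=[1,4] (faults so far: 2)
  step 4: ref 2 -> FAULT, evict 4, frames=[1,2] (faults so far: 3)
  step 5: ref 3 -> FAULT, evict 2, frames=[1,3] (faults so far: 4)
  step 6: ref 1 -> HIT, frames=[1,3] (faults so far: 4)
  step 7: ref 2 -> FAULT, evict 3, frames=[1,2] (faults so far: 5)
  step 8: ref 1 -> HIT, frames=[1,2] (faults so far: 5)
  step 9: ref 1 -> HIT, frames=[1,2] (faults so far: 5)
  step 10: ref 1 -> HIT, frames=[1,2] (faults so far: 5)
  Optimal total faults: 5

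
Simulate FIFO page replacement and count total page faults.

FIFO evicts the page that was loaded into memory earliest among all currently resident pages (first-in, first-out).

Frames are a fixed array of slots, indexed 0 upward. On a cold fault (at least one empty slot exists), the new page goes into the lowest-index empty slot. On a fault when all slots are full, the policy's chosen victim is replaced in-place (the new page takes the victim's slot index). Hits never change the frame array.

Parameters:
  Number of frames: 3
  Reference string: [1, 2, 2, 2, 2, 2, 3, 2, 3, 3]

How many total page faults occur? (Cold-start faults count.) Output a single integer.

Step 0: ref 1 → FAULT, frames=[1,-,-]
Step 1: ref 2 → FAULT, frames=[1,2,-]
Step 2: ref 2 → HIT, frames=[1,2,-]
Step 3: ref 2 → HIT, frames=[1,2,-]
Step 4: ref 2 → HIT, frames=[1,2,-]
Step 5: ref 2 → HIT, frames=[1,2,-]
Step 6: ref 3 → FAULT, frames=[1,2,3]
Step 7: ref 2 → HIT, frames=[1,2,3]
Step 8: ref 3 → HIT, frames=[1,2,3]
Step 9: ref 3 → HIT, frames=[1,2,3]
Total faults: 3

Answer: 3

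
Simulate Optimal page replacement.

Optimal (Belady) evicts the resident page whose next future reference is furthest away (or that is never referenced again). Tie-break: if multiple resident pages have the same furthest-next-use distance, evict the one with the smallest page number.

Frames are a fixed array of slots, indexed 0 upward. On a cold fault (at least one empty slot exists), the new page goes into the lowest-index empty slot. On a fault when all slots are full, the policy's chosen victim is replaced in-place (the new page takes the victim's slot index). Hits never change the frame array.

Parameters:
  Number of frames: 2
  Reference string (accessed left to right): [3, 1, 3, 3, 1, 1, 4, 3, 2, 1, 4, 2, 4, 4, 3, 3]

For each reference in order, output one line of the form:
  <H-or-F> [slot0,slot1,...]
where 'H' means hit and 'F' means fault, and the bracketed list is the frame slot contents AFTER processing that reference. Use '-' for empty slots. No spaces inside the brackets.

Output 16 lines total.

F [3,-]
F [3,1]
H [3,1]
H [3,1]
H [3,1]
H [3,1]
F [3,4]
H [3,4]
F [2,4]
F [1,4]
H [1,4]
F [2,4]
H [2,4]
H [2,4]
F [3,4]
H [3,4]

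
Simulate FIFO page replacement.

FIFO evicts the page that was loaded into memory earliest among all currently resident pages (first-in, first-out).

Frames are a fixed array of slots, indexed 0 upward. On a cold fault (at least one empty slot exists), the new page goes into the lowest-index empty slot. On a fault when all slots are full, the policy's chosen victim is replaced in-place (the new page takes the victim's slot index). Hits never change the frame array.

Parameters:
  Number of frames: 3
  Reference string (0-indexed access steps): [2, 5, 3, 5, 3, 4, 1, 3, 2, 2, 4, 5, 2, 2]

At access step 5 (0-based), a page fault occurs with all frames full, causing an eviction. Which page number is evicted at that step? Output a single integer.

Step 0: ref 2 -> FAULT, frames=[2,-,-]
Step 1: ref 5 -> FAULT, frames=[2,5,-]
Step 2: ref 3 -> FAULT, frames=[2,5,3]
Step 3: ref 5 -> HIT, frames=[2,5,3]
Step 4: ref 3 -> HIT, frames=[2,5,3]
Step 5: ref 4 -> FAULT, evict 2, frames=[4,5,3]
At step 5: evicted page 2

Answer: 2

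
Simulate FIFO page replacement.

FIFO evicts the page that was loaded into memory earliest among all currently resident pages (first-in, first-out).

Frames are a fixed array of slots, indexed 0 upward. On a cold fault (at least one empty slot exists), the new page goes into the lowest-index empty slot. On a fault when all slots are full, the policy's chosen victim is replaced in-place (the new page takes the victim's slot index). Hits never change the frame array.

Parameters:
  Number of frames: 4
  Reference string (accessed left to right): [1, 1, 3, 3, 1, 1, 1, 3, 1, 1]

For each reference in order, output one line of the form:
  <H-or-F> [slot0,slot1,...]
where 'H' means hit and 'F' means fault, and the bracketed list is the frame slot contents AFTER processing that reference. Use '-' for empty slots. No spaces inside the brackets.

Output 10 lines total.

F [1,-,-,-]
H [1,-,-,-]
F [1,3,-,-]
H [1,3,-,-]
H [1,3,-,-]
H [1,3,-,-]
H [1,3,-,-]
H [1,3,-,-]
H [1,3,-,-]
H [1,3,-,-]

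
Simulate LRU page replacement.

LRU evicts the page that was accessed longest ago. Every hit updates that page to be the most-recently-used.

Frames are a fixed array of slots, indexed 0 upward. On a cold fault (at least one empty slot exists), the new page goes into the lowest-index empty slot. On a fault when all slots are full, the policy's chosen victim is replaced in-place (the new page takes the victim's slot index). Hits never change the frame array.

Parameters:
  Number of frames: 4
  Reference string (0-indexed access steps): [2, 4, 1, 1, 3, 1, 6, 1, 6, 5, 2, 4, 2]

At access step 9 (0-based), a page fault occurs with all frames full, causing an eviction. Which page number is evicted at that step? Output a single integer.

Answer: 4

Derivation:
Step 0: ref 2 -> FAULT, frames=[2,-,-,-]
Step 1: ref 4 -> FAULT, frames=[2,4,-,-]
Step 2: ref 1 -> FAULT, frames=[2,4,1,-]
Step 3: ref 1 -> HIT, frames=[2,4,1,-]
Step 4: ref 3 -> FAULT, frames=[2,4,1,3]
Step 5: ref 1 -> HIT, frames=[2,4,1,3]
Step 6: ref 6 -> FAULT, evict 2, frames=[6,4,1,3]
Step 7: ref 1 -> HIT, frames=[6,4,1,3]
Step 8: ref 6 -> HIT, frames=[6,4,1,3]
Step 9: ref 5 -> FAULT, evict 4, frames=[6,5,1,3]
At step 9: evicted page 4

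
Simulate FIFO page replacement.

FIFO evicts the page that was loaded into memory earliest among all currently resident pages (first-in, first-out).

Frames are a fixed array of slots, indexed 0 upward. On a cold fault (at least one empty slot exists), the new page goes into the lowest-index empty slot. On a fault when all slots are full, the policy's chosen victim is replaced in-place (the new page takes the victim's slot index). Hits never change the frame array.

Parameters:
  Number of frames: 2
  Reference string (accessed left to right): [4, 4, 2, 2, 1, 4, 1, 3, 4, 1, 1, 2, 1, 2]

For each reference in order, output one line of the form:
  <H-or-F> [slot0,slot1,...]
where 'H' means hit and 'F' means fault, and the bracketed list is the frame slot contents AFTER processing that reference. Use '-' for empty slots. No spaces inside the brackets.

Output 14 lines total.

F [4,-]
H [4,-]
F [4,2]
H [4,2]
F [1,2]
F [1,4]
H [1,4]
F [3,4]
H [3,4]
F [3,1]
H [3,1]
F [2,1]
H [2,1]
H [2,1]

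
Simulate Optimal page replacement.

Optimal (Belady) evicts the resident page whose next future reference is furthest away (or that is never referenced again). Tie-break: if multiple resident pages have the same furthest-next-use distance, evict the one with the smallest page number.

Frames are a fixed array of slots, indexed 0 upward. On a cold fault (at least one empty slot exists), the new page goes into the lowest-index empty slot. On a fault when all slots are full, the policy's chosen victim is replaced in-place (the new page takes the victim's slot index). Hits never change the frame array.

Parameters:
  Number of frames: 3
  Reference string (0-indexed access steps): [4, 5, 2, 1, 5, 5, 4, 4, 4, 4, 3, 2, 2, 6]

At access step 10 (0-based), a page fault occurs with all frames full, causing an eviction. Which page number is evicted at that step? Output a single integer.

Step 0: ref 4 -> FAULT, frames=[4,-,-]
Step 1: ref 5 -> FAULT, frames=[4,5,-]
Step 2: ref 2 -> FAULT, frames=[4,5,2]
Step 3: ref 1 -> FAULT, evict 2, frames=[4,5,1]
Step 4: ref 5 -> HIT, frames=[4,5,1]
Step 5: ref 5 -> HIT, frames=[4,5,1]
Step 6: ref 4 -> HIT, frames=[4,5,1]
Step 7: ref 4 -> HIT, frames=[4,5,1]
Step 8: ref 4 -> HIT, frames=[4,5,1]
Step 9: ref 4 -> HIT, frames=[4,5,1]
Step 10: ref 3 -> FAULT, evict 1, frames=[4,5,3]
At step 10: evicted page 1

Answer: 1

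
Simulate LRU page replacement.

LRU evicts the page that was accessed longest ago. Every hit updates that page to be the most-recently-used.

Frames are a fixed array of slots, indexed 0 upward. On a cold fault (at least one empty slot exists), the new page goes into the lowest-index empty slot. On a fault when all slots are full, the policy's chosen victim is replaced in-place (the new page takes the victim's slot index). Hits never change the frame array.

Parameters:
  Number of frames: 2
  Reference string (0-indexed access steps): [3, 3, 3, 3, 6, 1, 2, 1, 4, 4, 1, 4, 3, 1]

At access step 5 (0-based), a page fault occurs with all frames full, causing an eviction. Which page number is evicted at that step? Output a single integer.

Answer: 3

Derivation:
Step 0: ref 3 -> FAULT, frames=[3,-]
Step 1: ref 3 -> HIT, frames=[3,-]
Step 2: ref 3 -> HIT, frames=[3,-]
Step 3: ref 3 -> HIT, frames=[3,-]
Step 4: ref 6 -> FAULT, frames=[3,6]
Step 5: ref 1 -> FAULT, evict 3, frames=[1,6]
At step 5: evicted page 3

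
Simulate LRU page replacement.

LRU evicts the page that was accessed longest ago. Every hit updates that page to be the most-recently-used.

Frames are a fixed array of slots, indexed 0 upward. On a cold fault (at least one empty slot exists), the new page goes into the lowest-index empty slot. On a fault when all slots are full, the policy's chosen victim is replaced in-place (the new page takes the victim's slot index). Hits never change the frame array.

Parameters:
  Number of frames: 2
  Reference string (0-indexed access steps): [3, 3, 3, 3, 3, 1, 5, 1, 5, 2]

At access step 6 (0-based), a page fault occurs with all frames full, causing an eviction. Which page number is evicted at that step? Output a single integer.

Answer: 3

Derivation:
Step 0: ref 3 -> FAULT, frames=[3,-]
Step 1: ref 3 -> HIT, frames=[3,-]
Step 2: ref 3 -> HIT, frames=[3,-]
Step 3: ref 3 -> HIT, frames=[3,-]
Step 4: ref 3 -> HIT, frames=[3,-]
Step 5: ref 1 -> FAULT, frames=[3,1]
Step 6: ref 5 -> FAULT, evict 3, frames=[5,1]
At step 6: evicted page 3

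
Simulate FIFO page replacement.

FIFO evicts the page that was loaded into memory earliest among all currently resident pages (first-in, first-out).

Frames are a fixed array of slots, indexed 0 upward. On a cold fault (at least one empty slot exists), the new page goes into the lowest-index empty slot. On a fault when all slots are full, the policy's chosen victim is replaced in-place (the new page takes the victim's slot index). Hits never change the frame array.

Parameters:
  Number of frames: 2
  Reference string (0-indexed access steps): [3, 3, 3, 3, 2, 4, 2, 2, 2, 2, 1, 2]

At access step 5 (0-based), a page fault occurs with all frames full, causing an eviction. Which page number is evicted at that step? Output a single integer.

Step 0: ref 3 -> FAULT, frames=[3,-]
Step 1: ref 3 -> HIT, frames=[3,-]
Step 2: ref 3 -> HIT, frames=[3,-]
Step 3: ref 3 -> HIT, frames=[3,-]
Step 4: ref 2 -> FAULT, frames=[3,2]
Step 5: ref 4 -> FAULT, evict 3, frames=[4,2]
At step 5: evicted page 3

Answer: 3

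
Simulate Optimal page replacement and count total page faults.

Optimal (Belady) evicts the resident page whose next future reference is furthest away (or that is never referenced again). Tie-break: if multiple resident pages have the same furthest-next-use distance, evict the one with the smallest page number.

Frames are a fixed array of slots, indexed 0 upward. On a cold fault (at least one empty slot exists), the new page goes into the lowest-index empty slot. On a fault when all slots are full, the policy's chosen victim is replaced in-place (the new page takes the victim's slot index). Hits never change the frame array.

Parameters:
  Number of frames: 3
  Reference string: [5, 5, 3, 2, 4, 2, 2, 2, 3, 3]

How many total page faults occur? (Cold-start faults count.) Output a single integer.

Answer: 4

Derivation:
Step 0: ref 5 → FAULT, frames=[5,-,-]
Step 1: ref 5 → HIT, frames=[5,-,-]
Step 2: ref 3 → FAULT, frames=[5,3,-]
Step 3: ref 2 → FAULT, frames=[5,3,2]
Step 4: ref 4 → FAULT (evict 5), frames=[4,3,2]
Step 5: ref 2 → HIT, frames=[4,3,2]
Step 6: ref 2 → HIT, frames=[4,3,2]
Step 7: ref 2 → HIT, frames=[4,3,2]
Step 8: ref 3 → HIT, frames=[4,3,2]
Step 9: ref 3 → HIT, frames=[4,3,2]
Total faults: 4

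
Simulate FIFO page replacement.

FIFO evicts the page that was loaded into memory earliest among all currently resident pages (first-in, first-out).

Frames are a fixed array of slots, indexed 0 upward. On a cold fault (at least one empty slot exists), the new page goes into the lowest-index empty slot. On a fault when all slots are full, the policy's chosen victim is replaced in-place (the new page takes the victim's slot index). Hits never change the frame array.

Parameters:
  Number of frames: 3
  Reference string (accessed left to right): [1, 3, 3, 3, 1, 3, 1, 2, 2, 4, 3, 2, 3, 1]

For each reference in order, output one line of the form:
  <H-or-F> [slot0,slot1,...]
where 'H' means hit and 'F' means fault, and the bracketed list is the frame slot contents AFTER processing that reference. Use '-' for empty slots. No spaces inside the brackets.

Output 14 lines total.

F [1,-,-]
F [1,3,-]
H [1,3,-]
H [1,3,-]
H [1,3,-]
H [1,3,-]
H [1,3,-]
F [1,3,2]
H [1,3,2]
F [4,3,2]
H [4,3,2]
H [4,3,2]
H [4,3,2]
F [4,1,2]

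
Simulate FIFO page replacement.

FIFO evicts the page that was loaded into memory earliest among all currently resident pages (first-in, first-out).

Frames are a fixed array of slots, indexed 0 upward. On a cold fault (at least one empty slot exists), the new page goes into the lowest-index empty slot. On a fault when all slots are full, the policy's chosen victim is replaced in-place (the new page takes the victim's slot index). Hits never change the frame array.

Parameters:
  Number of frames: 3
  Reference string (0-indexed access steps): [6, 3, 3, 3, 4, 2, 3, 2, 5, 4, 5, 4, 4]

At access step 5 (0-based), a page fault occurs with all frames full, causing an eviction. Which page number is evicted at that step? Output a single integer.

Step 0: ref 6 -> FAULT, frames=[6,-,-]
Step 1: ref 3 -> FAULT, frames=[6,3,-]
Step 2: ref 3 -> HIT, frames=[6,3,-]
Step 3: ref 3 -> HIT, frames=[6,3,-]
Step 4: ref 4 -> FAULT, frames=[6,3,4]
Step 5: ref 2 -> FAULT, evict 6, frames=[2,3,4]
At step 5: evicted page 6

Answer: 6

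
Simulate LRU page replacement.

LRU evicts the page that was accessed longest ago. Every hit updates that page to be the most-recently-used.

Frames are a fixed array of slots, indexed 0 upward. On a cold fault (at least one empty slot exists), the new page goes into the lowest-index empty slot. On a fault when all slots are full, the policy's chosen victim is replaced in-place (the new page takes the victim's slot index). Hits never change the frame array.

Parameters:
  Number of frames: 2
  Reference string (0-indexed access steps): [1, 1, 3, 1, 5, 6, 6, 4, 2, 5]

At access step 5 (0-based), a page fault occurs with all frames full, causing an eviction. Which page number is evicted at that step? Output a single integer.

Answer: 1

Derivation:
Step 0: ref 1 -> FAULT, frames=[1,-]
Step 1: ref 1 -> HIT, frames=[1,-]
Step 2: ref 3 -> FAULT, frames=[1,3]
Step 3: ref 1 -> HIT, frames=[1,3]
Step 4: ref 5 -> FAULT, evict 3, frames=[1,5]
Step 5: ref 6 -> FAULT, evict 1, frames=[6,5]
At step 5: evicted page 1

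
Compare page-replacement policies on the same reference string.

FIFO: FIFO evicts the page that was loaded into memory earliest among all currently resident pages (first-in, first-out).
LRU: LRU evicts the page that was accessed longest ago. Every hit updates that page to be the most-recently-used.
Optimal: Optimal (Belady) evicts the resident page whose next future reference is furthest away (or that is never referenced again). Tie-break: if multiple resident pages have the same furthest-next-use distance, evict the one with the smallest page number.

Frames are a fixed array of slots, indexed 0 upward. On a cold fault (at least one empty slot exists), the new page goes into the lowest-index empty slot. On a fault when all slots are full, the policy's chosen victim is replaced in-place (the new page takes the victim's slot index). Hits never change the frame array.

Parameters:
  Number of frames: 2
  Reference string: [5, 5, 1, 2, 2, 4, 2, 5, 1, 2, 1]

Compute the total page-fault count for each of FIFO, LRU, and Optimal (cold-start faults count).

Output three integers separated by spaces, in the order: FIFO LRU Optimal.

--- FIFO ---
  step 0: ref 5 -> FAULT, frames=[5,-] (faults so far: 1)
  step 1: ref 5 -> HIT, frames=[5,-] (faults so far: 1)
  step 2: ref 1 -> FAULT, frames=[5,1] (faults so far: 2)
  step 3: ref 2 -> FAULT, evict 5, frames=[2,1] (faults so far: 3)
  step 4: ref 2 -> HIT, frames=[2,1] (faults so far: 3)
  step 5: ref 4 -> FAULT, evict 1, frames=[2,4] (faults so far: 4)
  step 6: ref 2 -> HIT, frames=[2,4] (faults so far: 4)
  step 7: ref 5 -> FAULT, evict 2, frames=[5,4] (faults so far: 5)
  step 8: ref 1 -> FAULT, evict 4, frames=[5,1] (faults so far: 6)
  step 9: ref 2 -> FAULT, evict 5, frames=[2,1] (faults so far: 7)
  step 10: ref 1 -> HIT, frames=[2,1] (faults so far: 7)
  FIFO total faults: 7
--- LRU ---
  step 0: ref 5 -> FAULT, frames=[5,-] (faults so far: 1)
  step 1: ref 5 -> HIT, frames=[5,-] (faults so far: 1)
  step 2: ref 1 -> FAULT, frames=[5,1] (faults so far: 2)
  step 3: ref 2 -> FAULT, evict 5, frames=[2,1] (faults so far: 3)
  step 4: ref 2 -> HIT, frames=[2,1] (faults so far: 3)
  step 5: ref 4 -> FAULT, evict 1, frames=[2,4] (faults so far: 4)
  step 6: ref 2 -> HIT, frames=[2,4] (faults so far: 4)
  step 7: ref 5 -> FAULT, evict 4, frames=[2,5] (faults so far: 5)
  step 8: ref 1 -> FAULT, evict 2, frames=[1,5] (faults so far: 6)
  step 9: ref 2 -> FAULT, evict 5, frames=[1,2] (faults so far: 7)
  step 10: ref 1 -> HIT, frames=[1,2] (faults so far: 7)
  LRU total faults: 7
--- Optimal ---
  step 0: ref 5 -> FAULT, frames=[5,-] (faults so far: 1)
  step 1: ref 5 -> HIT, frames=[5,-] (faults so far: 1)
  step 2: ref 1 -> FAULT, frames=[5,1] (faults so far: 2)
  step 3: ref 2 -> FAULT, evict 1, frames=[5,2] (faults so far: 3)
  step 4: ref 2 -> HIT, frames=[5,2] (faults so far: 3)
  step 5: ref 4 -> FAULT, evict 5, frames=[4,2] (faults so far: 4)
  step 6: ref 2 -> HIT, frames=[4,2] (faults so far: 4)
  step 7: ref 5 -> FAULT, evict 4, frames=[5,2] (faults so far: 5)
  step 8: ref 1 -> FAULT, evict 5, frames=[1,2] (faults so far: 6)
  step 9: ref 2 -> HIT, frames=[1,2] (faults so far: 6)
  step 10: ref 1 -> HIT, frames=[1,2] (faults so far: 6)
  Optimal total faults: 6

Answer: 7 7 6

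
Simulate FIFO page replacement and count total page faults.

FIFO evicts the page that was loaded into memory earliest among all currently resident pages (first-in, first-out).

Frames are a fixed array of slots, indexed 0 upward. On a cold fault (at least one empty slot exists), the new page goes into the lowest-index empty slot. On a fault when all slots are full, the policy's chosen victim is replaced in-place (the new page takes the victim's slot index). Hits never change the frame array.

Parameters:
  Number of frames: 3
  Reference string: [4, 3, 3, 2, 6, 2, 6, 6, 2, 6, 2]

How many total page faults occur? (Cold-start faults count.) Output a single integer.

Answer: 4

Derivation:
Step 0: ref 4 → FAULT, frames=[4,-,-]
Step 1: ref 3 → FAULT, frames=[4,3,-]
Step 2: ref 3 → HIT, frames=[4,3,-]
Step 3: ref 2 → FAULT, frames=[4,3,2]
Step 4: ref 6 → FAULT (evict 4), frames=[6,3,2]
Step 5: ref 2 → HIT, frames=[6,3,2]
Step 6: ref 6 → HIT, frames=[6,3,2]
Step 7: ref 6 → HIT, frames=[6,3,2]
Step 8: ref 2 → HIT, frames=[6,3,2]
Step 9: ref 6 → HIT, frames=[6,3,2]
Step 10: ref 2 → HIT, frames=[6,3,2]
Total faults: 4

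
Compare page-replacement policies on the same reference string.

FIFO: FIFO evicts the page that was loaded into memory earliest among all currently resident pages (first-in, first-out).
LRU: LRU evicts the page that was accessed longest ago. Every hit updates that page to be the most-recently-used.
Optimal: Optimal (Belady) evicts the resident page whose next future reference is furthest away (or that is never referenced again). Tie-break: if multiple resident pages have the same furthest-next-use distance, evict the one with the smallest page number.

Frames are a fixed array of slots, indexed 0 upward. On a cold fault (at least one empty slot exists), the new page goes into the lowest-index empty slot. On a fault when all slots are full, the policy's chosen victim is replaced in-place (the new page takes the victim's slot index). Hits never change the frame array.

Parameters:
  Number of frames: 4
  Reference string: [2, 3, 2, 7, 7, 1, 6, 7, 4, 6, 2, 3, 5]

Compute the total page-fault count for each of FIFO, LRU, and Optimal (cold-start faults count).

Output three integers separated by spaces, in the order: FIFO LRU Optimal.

--- FIFO ---
  step 0: ref 2 -> FAULT, frames=[2,-,-,-] (faults so far: 1)
  step 1: ref 3 -> FAULT, frames=[2,3,-,-] (faults so far: 2)
  step 2: ref 2 -> HIT, frames=[2,3,-,-] (faults so far: 2)
  step 3: ref 7 -> FAULT, frames=[2,3,7,-] (faults so far: 3)
  step 4: ref 7 -> HIT, frames=[2,3,7,-] (faults so far: 3)
  step 5: ref 1 -> FAULT, frames=[2,3,7,1] (faults so far: 4)
  step 6: ref 6 -> FAULT, evict 2, frames=[6,3,7,1] (faults so far: 5)
  step 7: ref 7 -> HIT, frames=[6,3,7,1] (faults so far: 5)
  step 8: ref 4 -> FAULT, evict 3, frames=[6,4,7,1] (faults so far: 6)
  step 9: ref 6 -> HIT, frames=[6,4,7,1] (faults so far: 6)
  step 10: ref 2 -> FAULT, evict 7, frames=[6,4,2,1] (faults so far: 7)
  step 11: ref 3 -> FAULT, evict 1, frames=[6,4,2,3] (faults so far: 8)
  step 12: ref 5 -> FAULT, evict 6, frames=[5,4,2,3] (faults so far: 9)
  FIFO total faults: 9
--- LRU ---
  step 0: ref 2 -> FAULT, frames=[2,-,-,-] (faults so far: 1)
  step 1: ref 3 -> FAULT, frames=[2,3,-,-] (faults so far: 2)
  step 2: ref 2 -> HIT, frames=[2,3,-,-] (faults so far: 2)
  step 3: ref 7 -> FAULT, frames=[2,3,7,-] (faults so far: 3)
  step 4: ref 7 -> HIT, frames=[2,3,7,-] (faults so far: 3)
  step 5: ref 1 -> FAULT, frames=[2,3,7,1] (faults so far: 4)
  step 6: ref 6 -> FAULT, evict 3, frames=[2,6,7,1] (faults so far: 5)
  step 7: ref 7 -> HIT, frames=[2,6,7,1] (faults so far: 5)
  step 8: ref 4 -> FAULT, evict 2, frames=[4,6,7,1] (faults so far: 6)
  step 9: ref 6 -> HIT, frames=[4,6,7,1] (faults so far: 6)
  step 10: ref 2 -> FAULT, evict 1, frames=[4,6,7,2] (faults so far: 7)
  step 11: ref 3 -> FAULT, evict 7, frames=[4,6,3,2] (faults so far: 8)
  step 12: ref 5 -> FAULT, evict 4, frames=[5,6,3,2] (faults so far: 9)
  LRU total faults: 9
--- Optimal ---
  step 0: ref 2 -> FAULT, frames=[2,-,-,-] (faults so far: 1)
  step 1: ref 3 -> FAULT, frames=[2,3,-,-] (faults so far: 2)
  step 2: ref 2 -> HIT, frames=[2,3,-,-] (faults so far: 2)
  step 3: ref 7 -> FAULT, frames=[2,3,7,-] (faults so far: 3)
  step 4: ref 7 -> HIT, frames=[2,3,7,-] (faults so far: 3)
  step 5: ref 1 -> FAULT, frames=[2,3,7,1] (faults so far: 4)
  step 6: ref 6 -> FAULT, evict 1, frames=[2,3,7,6] (faults so far: 5)
  step 7: ref 7 -> HIT, frames=[2,3,7,6] (faults so far: 5)
  step 8: ref 4 -> FAULT, evict 7, frames=[2,3,4,6] (faults so far: 6)
  step 9: ref 6 -> HIT, frames=[2,3,4,6] (faults so far: 6)
  step 10: ref 2 -> HIT, frames=[2,3,4,6] (faults so far: 6)
  step 11: ref 3 -> HIT, frames=[2,3,4,6] (faults so far: 6)
  step 12: ref 5 -> FAULT, evict 2, frames=[5,3,4,6] (faults so far: 7)
  Optimal total faults: 7

Answer: 9 9 7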